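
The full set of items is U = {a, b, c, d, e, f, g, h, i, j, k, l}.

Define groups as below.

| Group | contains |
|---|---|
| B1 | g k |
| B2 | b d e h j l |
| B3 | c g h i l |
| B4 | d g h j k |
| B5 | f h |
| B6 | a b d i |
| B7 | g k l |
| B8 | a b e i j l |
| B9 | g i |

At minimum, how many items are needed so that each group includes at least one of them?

T = {g, h, i} meets every group (each contains at least one member of T), and |T| = 3.
The groups B1, B5, B8 are pairwise disjoint, so any hitting set needs a separate item for each — at least 3. Hence 3 is optimal.

3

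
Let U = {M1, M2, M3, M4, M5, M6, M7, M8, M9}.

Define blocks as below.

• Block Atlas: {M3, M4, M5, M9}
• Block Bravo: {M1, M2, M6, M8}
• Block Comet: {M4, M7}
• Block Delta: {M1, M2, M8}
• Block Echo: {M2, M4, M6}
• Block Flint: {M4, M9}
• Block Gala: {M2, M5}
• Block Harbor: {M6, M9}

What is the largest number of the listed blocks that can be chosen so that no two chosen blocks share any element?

Comet, Delta, Harbor are pairwise disjoint (Comet={M4,M7}; Delta={M1,M2,M8}; Harbor={M6,M9}).
Every remaining block overlaps one of these, and no 4 of the listed blocks are pairwise disjoint, so 3 is the maximum.

3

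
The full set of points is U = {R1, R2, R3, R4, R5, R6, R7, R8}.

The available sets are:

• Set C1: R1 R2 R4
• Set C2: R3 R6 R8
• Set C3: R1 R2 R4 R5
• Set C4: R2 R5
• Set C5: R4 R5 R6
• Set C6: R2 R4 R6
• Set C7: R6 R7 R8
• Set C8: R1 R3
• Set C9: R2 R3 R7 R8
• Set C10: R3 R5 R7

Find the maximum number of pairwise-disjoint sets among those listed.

C4, C7, C8 are pairwise disjoint (C4={R2,R5}; C7={R6,R7,R8}; C8={R1,R3}).
Every remaining set overlaps one of these, and no 4 of the listed sets are pairwise disjoint, so 3 is the maximum.

3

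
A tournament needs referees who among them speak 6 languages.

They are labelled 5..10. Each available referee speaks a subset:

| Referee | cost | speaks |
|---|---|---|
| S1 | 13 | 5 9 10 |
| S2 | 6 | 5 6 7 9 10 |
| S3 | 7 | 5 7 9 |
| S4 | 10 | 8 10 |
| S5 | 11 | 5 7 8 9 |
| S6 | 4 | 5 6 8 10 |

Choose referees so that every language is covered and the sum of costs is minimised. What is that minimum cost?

S2, S6 together cover every language (S2 ∪ S6 = {5, 6, 7, 8, 9, 10}); total cost 6 + 4 = 10.
No covering selection has total cost below 10.

10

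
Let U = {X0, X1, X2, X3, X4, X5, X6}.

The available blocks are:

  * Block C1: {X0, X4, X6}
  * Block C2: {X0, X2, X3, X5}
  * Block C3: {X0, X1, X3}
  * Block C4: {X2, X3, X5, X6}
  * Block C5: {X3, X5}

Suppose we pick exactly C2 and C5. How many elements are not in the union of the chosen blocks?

3

Union of C2, C5 = {X0, X2, X3, X5}.
Not covered: X1, X4, X6 — 3 elements.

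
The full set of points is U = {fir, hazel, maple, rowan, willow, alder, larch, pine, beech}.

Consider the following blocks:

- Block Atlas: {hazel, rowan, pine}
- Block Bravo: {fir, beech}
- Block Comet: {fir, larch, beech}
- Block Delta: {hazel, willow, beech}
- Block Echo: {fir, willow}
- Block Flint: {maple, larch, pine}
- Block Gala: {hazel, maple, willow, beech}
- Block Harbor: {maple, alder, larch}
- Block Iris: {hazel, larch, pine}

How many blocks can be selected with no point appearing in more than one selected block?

Atlas, Bravo, Harbor are pairwise disjoint (Atlas={hazel,rowan,pine}; Bravo={fir,beech}; Harbor={maple,alder,larch}).
Every remaining block overlaps one of these, and no 4 of the listed blocks are pairwise disjoint, so 3 is the maximum.

3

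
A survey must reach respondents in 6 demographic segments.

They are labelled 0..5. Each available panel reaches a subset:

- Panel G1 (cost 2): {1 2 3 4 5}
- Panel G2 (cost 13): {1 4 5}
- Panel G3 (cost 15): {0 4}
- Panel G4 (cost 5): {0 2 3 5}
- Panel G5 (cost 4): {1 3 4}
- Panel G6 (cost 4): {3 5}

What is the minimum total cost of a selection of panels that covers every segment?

7

G1, G4 together cover every segment (G1 ∪ G4 = {0, 1, 2, 3, 4, 5}); total cost 2 + 5 = 7.
No covering selection has total cost below 7.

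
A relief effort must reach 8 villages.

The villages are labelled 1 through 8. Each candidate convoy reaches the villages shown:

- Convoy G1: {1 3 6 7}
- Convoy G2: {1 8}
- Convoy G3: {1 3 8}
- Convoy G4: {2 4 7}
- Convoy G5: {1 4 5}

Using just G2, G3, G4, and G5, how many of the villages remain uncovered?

Union of G2, G3, G4, G5 = {1, 2, 3, 4, 5, 7, 8}.
Not covered: 6 — 1 village.

1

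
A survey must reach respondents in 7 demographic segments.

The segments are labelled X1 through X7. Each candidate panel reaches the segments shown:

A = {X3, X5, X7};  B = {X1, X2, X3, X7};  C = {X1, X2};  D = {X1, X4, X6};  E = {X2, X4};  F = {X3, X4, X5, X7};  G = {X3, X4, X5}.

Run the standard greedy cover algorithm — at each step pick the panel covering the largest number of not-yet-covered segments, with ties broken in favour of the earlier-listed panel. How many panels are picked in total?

3

Greedy: pick B (covers 4 new) → pick D (covers 2 new) → pick A (covers 1 new). Total picks: 3.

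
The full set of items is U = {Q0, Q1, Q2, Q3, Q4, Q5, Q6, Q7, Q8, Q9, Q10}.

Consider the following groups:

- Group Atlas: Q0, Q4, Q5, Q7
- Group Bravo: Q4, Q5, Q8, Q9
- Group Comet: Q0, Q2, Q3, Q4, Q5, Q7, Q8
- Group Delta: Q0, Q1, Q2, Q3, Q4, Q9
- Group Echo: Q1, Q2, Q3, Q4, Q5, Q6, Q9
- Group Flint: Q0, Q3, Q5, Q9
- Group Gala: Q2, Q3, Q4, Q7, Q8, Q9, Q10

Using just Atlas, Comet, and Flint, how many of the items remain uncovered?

Union of Atlas, Comet, Flint = {Q0, Q2, Q3, Q4, Q5, Q7, Q8, Q9}.
Not covered: Q1, Q6, Q10 — 3 items.

3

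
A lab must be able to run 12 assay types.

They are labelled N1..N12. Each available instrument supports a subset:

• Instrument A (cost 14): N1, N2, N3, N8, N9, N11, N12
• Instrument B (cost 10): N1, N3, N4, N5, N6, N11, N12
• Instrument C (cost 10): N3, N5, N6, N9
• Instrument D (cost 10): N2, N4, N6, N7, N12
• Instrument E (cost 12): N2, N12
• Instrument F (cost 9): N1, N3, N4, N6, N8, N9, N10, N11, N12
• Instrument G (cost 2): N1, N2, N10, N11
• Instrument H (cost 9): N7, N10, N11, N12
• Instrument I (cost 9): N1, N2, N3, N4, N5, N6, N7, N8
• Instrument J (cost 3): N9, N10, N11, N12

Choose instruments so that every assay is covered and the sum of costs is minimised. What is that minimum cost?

I, J together cover every assay (I ∪ J = {N1, N2, N3, N4, N5, N6, N7, N8, N9, N10, N11, N12}); total cost 9 + 3 = 12.
The greedy pick G, F, I costs 20; no covering selection beats 12.

12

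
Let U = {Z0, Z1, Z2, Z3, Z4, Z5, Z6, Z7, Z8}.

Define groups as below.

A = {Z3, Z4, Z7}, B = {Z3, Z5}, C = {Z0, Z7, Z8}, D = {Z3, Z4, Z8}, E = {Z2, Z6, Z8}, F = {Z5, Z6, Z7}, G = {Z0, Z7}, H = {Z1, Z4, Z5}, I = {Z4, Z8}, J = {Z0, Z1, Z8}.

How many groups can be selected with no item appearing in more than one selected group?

B, E, G are pairwise disjoint (B={Z3,Z5}; E={Z2,Z6,Z8}; G={Z0,Z7}).
Every remaining group overlaps one of these, and no 4 of the listed groups are pairwise disjoint, so 3 is the maximum.

3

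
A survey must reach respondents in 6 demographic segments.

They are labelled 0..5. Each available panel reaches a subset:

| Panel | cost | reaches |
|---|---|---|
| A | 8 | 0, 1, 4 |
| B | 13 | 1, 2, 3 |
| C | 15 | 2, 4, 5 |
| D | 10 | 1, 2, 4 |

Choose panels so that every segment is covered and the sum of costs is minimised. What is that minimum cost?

36

A, B, C together cover every segment (A ∪ B ∪ C = {0, 1, 2, 3, 4, 5}); total cost 8 + 13 + 15 = 36.
No covering selection has total cost below 36.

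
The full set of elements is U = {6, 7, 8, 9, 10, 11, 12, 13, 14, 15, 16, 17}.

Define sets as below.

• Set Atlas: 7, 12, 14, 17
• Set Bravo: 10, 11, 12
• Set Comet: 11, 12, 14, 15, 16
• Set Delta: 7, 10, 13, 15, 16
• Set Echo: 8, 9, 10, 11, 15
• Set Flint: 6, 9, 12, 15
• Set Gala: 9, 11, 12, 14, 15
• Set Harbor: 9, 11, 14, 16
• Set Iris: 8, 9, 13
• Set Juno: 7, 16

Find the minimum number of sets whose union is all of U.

4

Atlas, Delta, Echo, and Flint cover everything between them: the union {6, 7, 8, 9, 10, 11, 12, 13, 14, 15, 16, 17} is all of U.
No 3 of the 10 sets cover everything (all 120 combinations miss at least one element), so 4 is optimal.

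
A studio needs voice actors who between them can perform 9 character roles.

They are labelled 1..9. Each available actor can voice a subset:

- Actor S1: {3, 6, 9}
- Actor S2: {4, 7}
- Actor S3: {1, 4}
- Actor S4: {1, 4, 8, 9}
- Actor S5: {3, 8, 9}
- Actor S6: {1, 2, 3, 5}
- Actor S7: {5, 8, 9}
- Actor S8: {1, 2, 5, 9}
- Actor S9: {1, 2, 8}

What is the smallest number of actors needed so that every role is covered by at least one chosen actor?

4

S1 and S2 and S6 and S7 together: S1 ∪ S2 ∪ S6 ∪ S7 = {1, 2, 3, 4, 5, 6, 7, 8, 9} — every role is covered.
No 3 of the 9 actors cover everything (all 84 combinations miss at least one role), so 4 is optimal.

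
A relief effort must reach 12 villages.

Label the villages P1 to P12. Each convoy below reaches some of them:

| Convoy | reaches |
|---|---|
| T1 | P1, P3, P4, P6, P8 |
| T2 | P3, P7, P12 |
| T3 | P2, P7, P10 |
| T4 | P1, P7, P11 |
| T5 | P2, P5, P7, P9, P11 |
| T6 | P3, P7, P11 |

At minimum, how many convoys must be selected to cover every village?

T1 and T2 and T3 and T5 together: T1 ∪ T2 ∪ T3 ∪ T5 = {P1, P2, P3, P4, P5, P6, P7, P8, P9, P10, P11, P12} — every village is covered.
Only T2 contains P12, so T2 is forced; the remaining 9 villages need at least 3 more convoys (each remaining convoy adds at most 4) — so at least 4 convoys are needed, and 4 is optimal.

4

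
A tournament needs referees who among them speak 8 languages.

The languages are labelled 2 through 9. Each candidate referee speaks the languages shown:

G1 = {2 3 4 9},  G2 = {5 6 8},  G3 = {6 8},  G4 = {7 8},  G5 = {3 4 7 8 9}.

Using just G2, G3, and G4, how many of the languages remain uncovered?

Union of G2, G3, G4 = {5, 6, 7, 8}.
Not covered: 2, 3, 4, 9 — 4 languages.

4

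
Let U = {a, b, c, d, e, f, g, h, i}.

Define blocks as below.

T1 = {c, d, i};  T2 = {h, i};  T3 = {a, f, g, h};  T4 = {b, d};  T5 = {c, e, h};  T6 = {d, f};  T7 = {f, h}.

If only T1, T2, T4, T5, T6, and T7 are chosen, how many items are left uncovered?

Union of T1, T2, T4, T5, T6, T7 = {b, c, d, e, f, h, i}.
Not covered: a, g — 2 items.

2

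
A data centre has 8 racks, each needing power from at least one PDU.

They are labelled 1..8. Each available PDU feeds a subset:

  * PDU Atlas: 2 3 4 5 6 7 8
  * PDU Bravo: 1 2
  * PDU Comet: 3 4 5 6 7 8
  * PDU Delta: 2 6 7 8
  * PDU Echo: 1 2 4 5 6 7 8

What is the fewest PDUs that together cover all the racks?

2

Comet and Echo together: Comet ∪ Echo = {1, 2, 3, 4, 5, 6, 7, 8} — every rack is covered.
No single PDU has all 8 racks (the largest, Atlas, has 7), so 2 is optimal.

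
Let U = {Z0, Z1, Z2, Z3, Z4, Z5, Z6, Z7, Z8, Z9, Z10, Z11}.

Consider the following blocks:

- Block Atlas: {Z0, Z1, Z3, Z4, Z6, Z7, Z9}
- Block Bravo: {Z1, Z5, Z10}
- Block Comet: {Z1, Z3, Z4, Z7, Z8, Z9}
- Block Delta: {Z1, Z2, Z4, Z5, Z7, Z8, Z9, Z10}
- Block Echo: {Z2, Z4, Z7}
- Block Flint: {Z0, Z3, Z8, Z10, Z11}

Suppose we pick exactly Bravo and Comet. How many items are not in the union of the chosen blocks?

Union of Bravo, Comet = {Z1, Z3, Z4, Z5, Z7, Z8, Z9, Z10}.
Not covered: Z0, Z2, Z6, Z11 — 4 items.

4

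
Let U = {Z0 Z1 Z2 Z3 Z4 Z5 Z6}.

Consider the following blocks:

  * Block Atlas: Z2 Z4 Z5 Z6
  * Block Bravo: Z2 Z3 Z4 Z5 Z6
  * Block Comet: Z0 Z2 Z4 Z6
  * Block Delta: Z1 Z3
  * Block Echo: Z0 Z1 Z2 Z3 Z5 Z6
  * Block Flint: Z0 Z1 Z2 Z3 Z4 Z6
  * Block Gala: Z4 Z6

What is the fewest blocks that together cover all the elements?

Take {Echo, Gala}. Their union is {Z0, Z1, Z2, Z3, Z4, Z5, Z6}, which is all 7 elements.
No single block has all 7 elements (the largest, Echo, has 6), so 2 is optimal.

2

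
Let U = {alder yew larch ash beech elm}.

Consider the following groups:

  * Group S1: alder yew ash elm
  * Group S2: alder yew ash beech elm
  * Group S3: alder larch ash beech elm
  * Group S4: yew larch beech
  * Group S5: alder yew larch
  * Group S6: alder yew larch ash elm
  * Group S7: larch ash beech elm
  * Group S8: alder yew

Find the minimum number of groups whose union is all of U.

2

S2 and S5 together: S2 ∪ S5 = {alder, yew, larch, ash, beech, elm} — every element is covered.
No single group has all 6 elements (the largest, S2, has 5), so 2 is optimal.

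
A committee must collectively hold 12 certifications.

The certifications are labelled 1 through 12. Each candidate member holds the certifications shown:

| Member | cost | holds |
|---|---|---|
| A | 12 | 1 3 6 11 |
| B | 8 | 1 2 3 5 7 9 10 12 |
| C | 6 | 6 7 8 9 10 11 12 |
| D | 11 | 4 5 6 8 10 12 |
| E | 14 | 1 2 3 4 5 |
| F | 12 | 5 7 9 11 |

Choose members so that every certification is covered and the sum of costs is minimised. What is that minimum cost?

20

C, E together cover every certification (C ∪ E = {1, 2, 3, 4, 5, 6, 7, 8, 9, 10, 11, 12}); total cost 6 + 14 = 20.
The greedy pick C, B, D costs 25; no covering selection beats 20.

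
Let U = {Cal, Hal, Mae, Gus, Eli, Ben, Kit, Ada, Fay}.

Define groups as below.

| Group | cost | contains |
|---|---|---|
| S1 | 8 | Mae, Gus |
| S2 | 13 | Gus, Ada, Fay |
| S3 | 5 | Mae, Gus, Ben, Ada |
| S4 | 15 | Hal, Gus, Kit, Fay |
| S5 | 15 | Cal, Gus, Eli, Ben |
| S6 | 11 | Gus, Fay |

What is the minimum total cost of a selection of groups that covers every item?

35

S3, S4, S5 together cover every item (S3 ∪ S4 ∪ S5 = {Cal, Hal, Mae, Gus, Eli, Ben, Kit, Ada, Fay}); total cost 5 + 15 + 15 = 35.
No covering selection has total cost below 35.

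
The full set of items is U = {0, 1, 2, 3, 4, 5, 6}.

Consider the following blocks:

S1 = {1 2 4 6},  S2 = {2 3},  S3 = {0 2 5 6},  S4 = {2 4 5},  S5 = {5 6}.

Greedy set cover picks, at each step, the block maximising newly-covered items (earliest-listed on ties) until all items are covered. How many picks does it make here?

3

Greedy: pick S1 (covers 4 new) → pick S3 (covers 2 new) → pick S2 (covers 1 new). Total picks: 3.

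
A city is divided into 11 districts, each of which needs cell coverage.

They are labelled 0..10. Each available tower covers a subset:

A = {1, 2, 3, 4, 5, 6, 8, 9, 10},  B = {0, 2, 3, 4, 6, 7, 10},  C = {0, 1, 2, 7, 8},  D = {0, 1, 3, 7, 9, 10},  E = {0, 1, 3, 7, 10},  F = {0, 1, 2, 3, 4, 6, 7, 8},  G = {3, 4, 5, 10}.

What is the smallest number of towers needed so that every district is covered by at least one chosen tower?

A and E together: A ∪ E = {0, 1, 2, 3, 4, 5, 6, 7, 8, 9, 10} — every district is covered.
No single tower has all 11 districts (the largest, A, has 9), so 2 is optimal.

2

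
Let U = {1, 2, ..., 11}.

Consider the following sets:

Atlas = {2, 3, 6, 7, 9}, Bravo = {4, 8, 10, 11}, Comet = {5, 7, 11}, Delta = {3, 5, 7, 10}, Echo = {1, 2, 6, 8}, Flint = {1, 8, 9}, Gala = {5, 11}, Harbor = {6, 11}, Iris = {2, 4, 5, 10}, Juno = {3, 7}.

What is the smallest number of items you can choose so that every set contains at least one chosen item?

The 4 items {1, 7, 10, 11} hit every set.
The sets Flint, Harbor, Iris, Juno are pairwise disjoint, so any hitting set needs a separate item for each — at least 4. Hence 4 is optimal.

4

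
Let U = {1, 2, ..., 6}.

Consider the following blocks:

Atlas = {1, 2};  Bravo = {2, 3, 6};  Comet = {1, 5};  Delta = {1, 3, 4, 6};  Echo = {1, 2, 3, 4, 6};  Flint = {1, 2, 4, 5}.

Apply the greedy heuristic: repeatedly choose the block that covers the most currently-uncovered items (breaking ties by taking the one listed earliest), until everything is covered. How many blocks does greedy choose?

2

Greedy: pick Echo (covers 5 new) → pick Comet (covers 1 new). Total picks: 2.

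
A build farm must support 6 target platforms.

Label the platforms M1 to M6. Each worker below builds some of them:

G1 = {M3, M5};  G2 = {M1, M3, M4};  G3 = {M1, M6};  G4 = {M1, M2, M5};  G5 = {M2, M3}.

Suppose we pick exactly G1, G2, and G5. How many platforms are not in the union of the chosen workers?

1

Union of G1, G2, G5 = {M1, M2, M3, M4, M5}.
Not covered: M6 — 1 platform.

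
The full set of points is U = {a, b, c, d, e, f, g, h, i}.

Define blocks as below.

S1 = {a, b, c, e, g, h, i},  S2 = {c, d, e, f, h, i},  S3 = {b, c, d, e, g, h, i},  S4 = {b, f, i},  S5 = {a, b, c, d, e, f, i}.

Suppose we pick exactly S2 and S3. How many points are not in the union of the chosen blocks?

1

Union of S2, S3 = {b, c, d, e, f, g, h, i}.
Not covered: a — 1 point.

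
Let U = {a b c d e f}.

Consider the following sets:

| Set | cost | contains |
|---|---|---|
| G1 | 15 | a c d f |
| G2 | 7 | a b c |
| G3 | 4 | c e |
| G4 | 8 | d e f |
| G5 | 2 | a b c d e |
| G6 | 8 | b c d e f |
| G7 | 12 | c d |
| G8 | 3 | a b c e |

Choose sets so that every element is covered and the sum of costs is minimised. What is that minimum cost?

G4, G5 together cover every element (G4 ∪ G5 = {a, b, c, d, e, f}); total cost 8 + 2 = 10.
No covering selection has total cost below 10.

10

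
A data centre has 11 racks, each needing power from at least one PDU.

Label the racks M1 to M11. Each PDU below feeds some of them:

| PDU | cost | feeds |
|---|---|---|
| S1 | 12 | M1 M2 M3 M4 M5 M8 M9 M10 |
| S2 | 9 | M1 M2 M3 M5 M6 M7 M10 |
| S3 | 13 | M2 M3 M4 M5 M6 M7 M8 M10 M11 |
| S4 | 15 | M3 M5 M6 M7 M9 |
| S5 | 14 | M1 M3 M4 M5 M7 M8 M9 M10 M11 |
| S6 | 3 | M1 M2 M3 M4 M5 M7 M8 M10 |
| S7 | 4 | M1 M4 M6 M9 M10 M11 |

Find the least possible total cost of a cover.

7

S6, S7 together cover every rack (S6 ∪ S7 = {M1, M2, M3, M4, M5, M6, M7, M8, M9, M10, M11}); total cost 3 + 4 = 7.
No covering selection has total cost below 7.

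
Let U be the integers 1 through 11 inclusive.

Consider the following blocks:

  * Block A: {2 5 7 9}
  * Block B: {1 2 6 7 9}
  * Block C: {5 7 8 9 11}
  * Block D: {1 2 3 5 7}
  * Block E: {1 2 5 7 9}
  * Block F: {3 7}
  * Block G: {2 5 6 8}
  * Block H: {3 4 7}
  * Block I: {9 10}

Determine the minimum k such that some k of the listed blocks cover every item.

Take {B, C, H, I}. Their union is {1, 2, 3, 4, 5, 6, 7, 8, 9, 10, 11}, which is all 11 items.
No 3 of the 9 blocks cover everything (all 84 combinations miss at least one item), so 4 is optimal.

4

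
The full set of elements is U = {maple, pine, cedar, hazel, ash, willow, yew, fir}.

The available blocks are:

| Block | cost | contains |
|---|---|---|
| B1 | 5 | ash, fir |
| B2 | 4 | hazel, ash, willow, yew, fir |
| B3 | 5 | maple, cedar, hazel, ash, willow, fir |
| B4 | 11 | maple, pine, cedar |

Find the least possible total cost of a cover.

15

B2, B4 together cover every element (B2 ∪ B4 = {maple, pine, cedar, hazel, ash, willow, yew, fir}); total cost 4 + 11 = 15.
The greedy pick B2, B3, B4 costs 20; no covering selection beats 15.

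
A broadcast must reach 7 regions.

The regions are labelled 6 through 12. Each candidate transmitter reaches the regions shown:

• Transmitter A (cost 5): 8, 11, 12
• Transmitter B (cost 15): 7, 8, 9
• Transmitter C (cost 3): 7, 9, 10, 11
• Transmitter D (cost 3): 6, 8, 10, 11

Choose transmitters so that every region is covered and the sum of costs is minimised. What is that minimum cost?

A, C, D together cover every region (A ∪ C ∪ D = {6, 7, 8, 9, 10, 11, 12}); total cost 5 + 3 + 3 = 11.
No covering selection has total cost below 11.

11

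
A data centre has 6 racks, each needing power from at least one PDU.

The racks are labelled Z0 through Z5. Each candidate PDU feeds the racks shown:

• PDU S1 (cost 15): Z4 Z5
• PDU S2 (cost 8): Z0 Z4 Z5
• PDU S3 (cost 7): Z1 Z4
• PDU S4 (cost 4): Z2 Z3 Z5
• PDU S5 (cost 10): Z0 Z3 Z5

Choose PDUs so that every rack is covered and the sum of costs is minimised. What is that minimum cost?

S2, S3, S4 together cover every rack (S2 ∪ S3 ∪ S4 = {Z0, Z1, Z2, Z3, Z4, Z5}); total cost 8 + 7 + 4 = 19.
No covering selection has total cost below 19.

19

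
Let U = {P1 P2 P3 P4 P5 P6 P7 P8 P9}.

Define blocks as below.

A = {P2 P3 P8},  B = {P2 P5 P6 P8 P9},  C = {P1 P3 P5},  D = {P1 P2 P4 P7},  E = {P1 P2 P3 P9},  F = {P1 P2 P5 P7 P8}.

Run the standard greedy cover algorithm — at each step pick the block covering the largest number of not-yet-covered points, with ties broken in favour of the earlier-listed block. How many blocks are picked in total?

Greedy: pick B (covers 5 new) → pick D (covers 3 new) → pick A (covers 1 new). Total picks: 3.

3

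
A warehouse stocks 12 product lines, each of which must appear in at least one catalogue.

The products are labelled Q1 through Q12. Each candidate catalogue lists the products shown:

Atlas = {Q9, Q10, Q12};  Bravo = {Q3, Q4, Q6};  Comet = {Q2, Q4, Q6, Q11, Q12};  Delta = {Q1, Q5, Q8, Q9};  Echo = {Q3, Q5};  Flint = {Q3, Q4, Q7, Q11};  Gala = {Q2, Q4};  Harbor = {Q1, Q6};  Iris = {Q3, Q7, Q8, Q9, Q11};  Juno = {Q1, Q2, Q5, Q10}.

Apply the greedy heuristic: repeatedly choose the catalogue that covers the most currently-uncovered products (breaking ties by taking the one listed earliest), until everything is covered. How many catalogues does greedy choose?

Greedy: pick Comet (covers 5 new) → pick Delta (covers 4 new) → pick Flint (covers 2 new) → pick Atlas (covers 1 new). Total picks: 4.
(The true minimum cover uses only 3 catalogues, so greedy is not optimal here.)

4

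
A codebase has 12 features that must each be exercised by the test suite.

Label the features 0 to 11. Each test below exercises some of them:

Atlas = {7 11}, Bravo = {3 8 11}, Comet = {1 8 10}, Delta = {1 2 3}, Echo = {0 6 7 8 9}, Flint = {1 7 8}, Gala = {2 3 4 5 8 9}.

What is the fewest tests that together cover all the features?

4

Take {Atlas, Comet, Echo, Gala}. Their union is {0, 1, 2, 3, 4, 5, 6, 7, 8, 9, 10, 11}, which is all 12 features.
No 3 of the 7 tests cover everything (all 35 combinations miss at least one feature), so 4 is optimal.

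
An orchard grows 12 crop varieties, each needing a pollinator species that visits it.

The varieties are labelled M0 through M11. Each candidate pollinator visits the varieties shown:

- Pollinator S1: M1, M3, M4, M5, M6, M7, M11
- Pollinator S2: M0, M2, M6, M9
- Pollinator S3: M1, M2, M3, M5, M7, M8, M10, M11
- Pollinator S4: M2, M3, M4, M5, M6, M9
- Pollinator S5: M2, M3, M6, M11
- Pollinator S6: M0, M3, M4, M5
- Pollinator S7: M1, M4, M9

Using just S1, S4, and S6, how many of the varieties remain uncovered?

2

Union of S1, S4, S6 = {M0, M1, M2, M3, M4, M5, M6, M7, M9, M11}.
Not covered: M8, M10 — 2 varieties.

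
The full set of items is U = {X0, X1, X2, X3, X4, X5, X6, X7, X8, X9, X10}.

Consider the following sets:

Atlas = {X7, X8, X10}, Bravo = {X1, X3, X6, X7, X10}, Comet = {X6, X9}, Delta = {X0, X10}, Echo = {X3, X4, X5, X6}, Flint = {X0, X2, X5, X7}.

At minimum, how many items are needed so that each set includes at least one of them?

3

H = {X0, X6, X8} meets every set (each contains at least one member of H), and |H| = 3.
No choice of 2 items meets every set, so 3 is the minimum.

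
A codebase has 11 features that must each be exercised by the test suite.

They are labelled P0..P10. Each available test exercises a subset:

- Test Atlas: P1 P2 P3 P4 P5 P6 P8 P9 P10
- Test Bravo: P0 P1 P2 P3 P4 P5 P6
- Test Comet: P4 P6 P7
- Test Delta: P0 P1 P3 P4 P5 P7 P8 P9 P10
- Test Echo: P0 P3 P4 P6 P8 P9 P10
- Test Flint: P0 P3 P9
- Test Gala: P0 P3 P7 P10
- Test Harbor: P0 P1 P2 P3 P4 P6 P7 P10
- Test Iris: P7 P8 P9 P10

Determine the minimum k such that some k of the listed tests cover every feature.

Take {Atlas, Harbor}. Their union is {P0, P1, P2, P3, P4, P5, P6, P7, P8, P9, P10}, which is all 11 features.
No single test has all 11 features (the largest, Atlas, has 9), so 2 is optimal.

2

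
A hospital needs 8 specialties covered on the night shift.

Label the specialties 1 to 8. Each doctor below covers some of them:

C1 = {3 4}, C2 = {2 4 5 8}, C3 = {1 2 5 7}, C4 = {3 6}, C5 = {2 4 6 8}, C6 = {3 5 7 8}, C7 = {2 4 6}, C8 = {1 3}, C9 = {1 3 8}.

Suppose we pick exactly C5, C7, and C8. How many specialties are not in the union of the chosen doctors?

Union of C5, C7, C8 = {1, 2, 3, 4, 6, 8}.
Not covered: 5, 7 — 2 specialties.

2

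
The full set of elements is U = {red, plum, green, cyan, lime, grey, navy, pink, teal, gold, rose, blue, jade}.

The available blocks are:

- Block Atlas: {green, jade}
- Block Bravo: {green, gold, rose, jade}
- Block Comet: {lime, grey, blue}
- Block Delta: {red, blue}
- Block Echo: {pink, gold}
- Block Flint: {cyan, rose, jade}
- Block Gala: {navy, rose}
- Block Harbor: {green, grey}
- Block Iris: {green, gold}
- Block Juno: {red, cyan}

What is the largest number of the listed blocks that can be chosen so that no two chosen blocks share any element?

5

Atlas, Comet, Echo, Gala, Juno are pairwise disjoint (Atlas={green,jade}; Comet={lime,grey,blue}; Echo={pink,gold}; Gala={navy,rose}; Juno={red,cyan}).
Every remaining block overlaps one of these, and no 6 of the listed blocks are pairwise disjoint, so 5 is the maximum.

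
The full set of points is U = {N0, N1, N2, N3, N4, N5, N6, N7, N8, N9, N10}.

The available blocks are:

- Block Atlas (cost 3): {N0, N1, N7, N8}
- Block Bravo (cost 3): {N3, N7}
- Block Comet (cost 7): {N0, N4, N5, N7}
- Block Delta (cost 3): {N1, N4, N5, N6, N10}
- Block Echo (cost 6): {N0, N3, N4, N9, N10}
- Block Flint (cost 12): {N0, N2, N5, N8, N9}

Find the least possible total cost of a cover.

Bravo, Delta, Flint together cover every point (Bravo ∪ Delta ∪ Flint = {N0, N1, N2, N3, N4, N5, N6, N7, N8, N9, N10}); total cost 3 + 3 + 12 = 18.
The greedy pick Delta, Atlas, Bravo, Echo, Flint costs 27; no covering selection beats 18.

18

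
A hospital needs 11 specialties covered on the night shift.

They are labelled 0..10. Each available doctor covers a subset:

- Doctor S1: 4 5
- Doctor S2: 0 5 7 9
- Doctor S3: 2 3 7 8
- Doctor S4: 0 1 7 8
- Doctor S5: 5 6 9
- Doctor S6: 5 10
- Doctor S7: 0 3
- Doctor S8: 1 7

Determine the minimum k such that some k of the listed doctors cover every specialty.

5

S1 and S3 and S4 and S5 and S6 together: S1 ∪ S3 ∪ S4 ∪ S5 ∪ S6 = {0, 1, 2, 3, 4, 5, 6, 7, 8, 9, 10} — every specialty is covered.
No 4 of the 8 doctors cover everything (all 70 combinations miss at least one specialty), so 5 is optimal.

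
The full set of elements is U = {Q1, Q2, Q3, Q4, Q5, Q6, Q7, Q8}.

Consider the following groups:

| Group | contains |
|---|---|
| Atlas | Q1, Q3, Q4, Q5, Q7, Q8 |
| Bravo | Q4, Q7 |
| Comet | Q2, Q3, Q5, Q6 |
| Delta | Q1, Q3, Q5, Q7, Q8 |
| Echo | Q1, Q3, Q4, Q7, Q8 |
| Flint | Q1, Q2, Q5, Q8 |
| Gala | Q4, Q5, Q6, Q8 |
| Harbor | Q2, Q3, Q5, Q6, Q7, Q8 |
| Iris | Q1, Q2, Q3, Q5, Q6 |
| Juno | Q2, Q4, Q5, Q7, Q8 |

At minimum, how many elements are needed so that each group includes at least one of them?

2

H = {Q4, Q5} meets every group (each contains at least one member of H), and |H| = 2.
The groups Bravo, Comet are pairwise disjoint, so any hitting set needs a separate element for each — at least 2. Hence 2 is optimal.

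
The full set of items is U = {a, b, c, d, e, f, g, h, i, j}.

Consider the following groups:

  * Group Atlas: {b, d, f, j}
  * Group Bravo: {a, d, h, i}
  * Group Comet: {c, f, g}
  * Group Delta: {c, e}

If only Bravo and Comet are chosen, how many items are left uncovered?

Union of Bravo, Comet = {a, c, d, f, g, h, i}.
Not covered: b, e, j — 3 items.

3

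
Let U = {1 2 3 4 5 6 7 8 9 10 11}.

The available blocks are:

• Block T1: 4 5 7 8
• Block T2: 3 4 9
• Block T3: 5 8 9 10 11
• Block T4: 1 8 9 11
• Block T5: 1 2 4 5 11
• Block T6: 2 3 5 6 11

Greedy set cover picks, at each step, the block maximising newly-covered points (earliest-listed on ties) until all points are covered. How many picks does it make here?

Greedy: pick T3 (covers 5 new) → pick T5 (covers 3 new) → pick T6 (covers 2 new) → pick T1 (covers 1 new). Total picks: 4.

4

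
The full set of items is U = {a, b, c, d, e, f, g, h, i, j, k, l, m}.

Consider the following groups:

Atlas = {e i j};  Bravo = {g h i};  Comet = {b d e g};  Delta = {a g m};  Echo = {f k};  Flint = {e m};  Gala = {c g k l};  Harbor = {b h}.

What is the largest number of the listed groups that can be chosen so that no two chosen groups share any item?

Atlas, Delta, Echo, Harbor are pairwise disjoint (Atlas={e,i,j}; Delta={a,g,m}; Echo={f,k}; Harbor={b,h}).
Every remaining group overlaps one of these, and no 5 of the listed groups are pairwise disjoint, so 4 is the maximum.

4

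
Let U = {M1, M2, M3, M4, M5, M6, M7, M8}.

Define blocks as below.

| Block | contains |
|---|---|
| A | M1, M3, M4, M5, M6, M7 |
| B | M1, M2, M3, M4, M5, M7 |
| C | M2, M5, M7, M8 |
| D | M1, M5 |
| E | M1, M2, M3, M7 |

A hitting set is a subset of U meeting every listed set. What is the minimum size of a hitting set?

The 2 items {M1, M2} hit every block.
No single item lies in every block, so at least 2 are needed and 2 is optimal.

2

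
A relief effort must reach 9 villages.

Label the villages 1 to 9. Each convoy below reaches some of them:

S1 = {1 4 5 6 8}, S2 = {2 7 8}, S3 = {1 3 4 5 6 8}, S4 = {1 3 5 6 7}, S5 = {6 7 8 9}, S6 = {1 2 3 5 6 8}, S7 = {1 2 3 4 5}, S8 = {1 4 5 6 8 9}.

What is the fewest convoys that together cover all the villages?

2

S5 and S7 together: S5 ∪ S7 = {1, 2, 3, 4, 5, 6, 7, 8, 9} — every village is covered.
No single convoy has all 9 villages (the largest, S3, has 6), so 2 is optimal.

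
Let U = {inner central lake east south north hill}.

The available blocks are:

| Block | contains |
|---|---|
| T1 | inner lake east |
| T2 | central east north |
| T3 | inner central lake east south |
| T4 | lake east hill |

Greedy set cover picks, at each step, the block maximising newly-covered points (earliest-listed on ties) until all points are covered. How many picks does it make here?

3

Greedy: pick T3 (covers 5 new) → pick T2 (covers 1 new) → pick T4 (covers 1 new). Total picks: 3.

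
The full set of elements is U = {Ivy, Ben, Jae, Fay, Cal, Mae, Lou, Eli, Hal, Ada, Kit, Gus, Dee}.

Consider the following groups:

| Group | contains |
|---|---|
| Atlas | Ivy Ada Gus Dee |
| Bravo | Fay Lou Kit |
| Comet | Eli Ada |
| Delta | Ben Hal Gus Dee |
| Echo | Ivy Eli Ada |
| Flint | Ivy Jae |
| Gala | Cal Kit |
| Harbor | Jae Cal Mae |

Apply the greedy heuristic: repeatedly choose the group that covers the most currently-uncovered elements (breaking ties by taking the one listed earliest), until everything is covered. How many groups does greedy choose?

Greedy: pick Atlas (covers 4 new) → pick Bravo (covers 3 new) → pick Harbor (covers 3 new) → pick Delta (covers 2 new) → pick Comet (covers 1 new). Total picks: 5.
(The true minimum cover uses only 4 groups, so greedy is not optimal here.)

5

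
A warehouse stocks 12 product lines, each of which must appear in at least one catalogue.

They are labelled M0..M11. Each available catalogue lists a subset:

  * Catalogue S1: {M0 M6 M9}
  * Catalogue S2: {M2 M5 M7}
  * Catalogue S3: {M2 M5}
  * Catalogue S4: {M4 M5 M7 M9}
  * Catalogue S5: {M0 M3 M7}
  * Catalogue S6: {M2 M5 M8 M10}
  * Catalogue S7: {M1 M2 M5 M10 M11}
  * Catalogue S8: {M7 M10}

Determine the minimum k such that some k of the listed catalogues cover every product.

5

S1 and S4 and S5 and S6 and S7 together: S1 ∪ S4 ∪ S5 ∪ S6 ∪ S7 = {M0, M1, M2, M3, M4, M5, M6, M7, M8, M9, M10, M11} — every product is covered.
No 4 of the 8 catalogues cover everything (all 70 combinations miss at least one product), so 5 is optimal.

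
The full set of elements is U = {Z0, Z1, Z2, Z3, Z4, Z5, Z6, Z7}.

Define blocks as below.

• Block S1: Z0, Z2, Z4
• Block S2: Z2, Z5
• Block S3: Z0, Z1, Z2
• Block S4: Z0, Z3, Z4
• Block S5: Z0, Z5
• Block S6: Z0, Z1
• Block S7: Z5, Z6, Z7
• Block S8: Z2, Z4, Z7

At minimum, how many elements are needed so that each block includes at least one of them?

H = {Z0, Z2, Z5} meets every block (each contains at least one member of H), and |H| = 3.
No choice of 2 elements meets every block, so 3 is the minimum.

3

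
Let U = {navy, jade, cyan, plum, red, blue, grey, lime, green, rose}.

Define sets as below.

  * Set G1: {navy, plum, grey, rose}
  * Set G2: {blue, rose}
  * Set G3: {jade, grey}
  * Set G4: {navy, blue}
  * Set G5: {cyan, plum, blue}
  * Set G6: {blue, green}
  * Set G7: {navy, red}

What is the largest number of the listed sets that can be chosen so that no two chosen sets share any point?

G3, G5, G7 are pairwise disjoint (G3={jade,grey}; G5={cyan,plum,blue}; G7={navy,red}).
Every remaining set overlaps one of these, and no 4 of the listed sets are pairwise disjoint, so 3 is the maximum.

3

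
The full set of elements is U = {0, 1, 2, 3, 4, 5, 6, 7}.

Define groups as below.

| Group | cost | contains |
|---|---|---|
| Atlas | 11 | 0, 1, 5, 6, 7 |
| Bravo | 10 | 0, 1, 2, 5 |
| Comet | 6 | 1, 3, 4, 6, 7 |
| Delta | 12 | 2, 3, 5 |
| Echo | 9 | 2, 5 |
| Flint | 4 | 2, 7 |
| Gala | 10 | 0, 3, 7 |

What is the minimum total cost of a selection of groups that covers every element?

Bravo, Comet together cover every element (Bravo ∪ Comet = {0, 1, 2, 3, 4, 5, 6, 7}); total cost 10 + 6 = 16.
No covering selection has total cost below 16.

16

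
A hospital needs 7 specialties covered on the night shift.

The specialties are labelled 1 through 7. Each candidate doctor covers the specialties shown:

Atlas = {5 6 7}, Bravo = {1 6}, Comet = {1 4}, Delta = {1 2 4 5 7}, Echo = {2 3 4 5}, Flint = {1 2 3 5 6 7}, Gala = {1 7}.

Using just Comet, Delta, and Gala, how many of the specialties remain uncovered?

2

Union of Comet, Delta, Gala = {1, 2, 4, 5, 7}.
Not covered: 3, 6 — 2 specialties.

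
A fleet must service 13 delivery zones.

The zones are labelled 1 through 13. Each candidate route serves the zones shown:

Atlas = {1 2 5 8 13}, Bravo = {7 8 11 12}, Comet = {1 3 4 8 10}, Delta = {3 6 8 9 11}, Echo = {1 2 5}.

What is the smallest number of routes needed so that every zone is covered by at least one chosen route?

Take {Atlas, Bravo, Comet, Delta}. Their union is {1, 2, 3, 4, 5, 6, 7, 8, 9, 10, 11, 12, 13}, which is all 13 zones.
Only Comet contains 4, so Comet is forced; the remaining 8 zones need at least 3 more routes (each remaining route adds at most 3) — so at least 4 routes are needed, and 4 is optimal.

4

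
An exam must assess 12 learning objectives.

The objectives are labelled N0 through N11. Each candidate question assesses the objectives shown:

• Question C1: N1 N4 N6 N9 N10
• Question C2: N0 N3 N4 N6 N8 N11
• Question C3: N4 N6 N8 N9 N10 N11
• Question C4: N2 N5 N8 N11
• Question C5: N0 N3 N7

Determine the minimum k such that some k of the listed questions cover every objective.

3

Take {C1, C4, C5}. Their union is {N0, N1, N2, N3, N4, N5, N6, N7, N8, N9, N10, N11}, which is all 12 objectives.
Only C1 contains N1, so C1 is forced; the remaining 7 objectives need at least 2 more questions (each remaining question adds at most 4) — so at least 3 questions are needed, and 3 is optimal.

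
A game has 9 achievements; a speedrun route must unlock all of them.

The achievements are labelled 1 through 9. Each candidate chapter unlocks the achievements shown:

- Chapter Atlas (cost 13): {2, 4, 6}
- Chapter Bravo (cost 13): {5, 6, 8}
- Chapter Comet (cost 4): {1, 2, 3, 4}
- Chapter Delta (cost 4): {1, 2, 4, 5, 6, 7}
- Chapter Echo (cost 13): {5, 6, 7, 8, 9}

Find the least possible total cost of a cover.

Comet, Echo together cover every achievement (Comet ∪ Echo = {1, 2, 3, 4, 5, 6, 7, 8, 9}); total cost 4 + 13 = 17.
The greedy pick Delta, Comet, Echo costs 21; no covering selection beats 17.

17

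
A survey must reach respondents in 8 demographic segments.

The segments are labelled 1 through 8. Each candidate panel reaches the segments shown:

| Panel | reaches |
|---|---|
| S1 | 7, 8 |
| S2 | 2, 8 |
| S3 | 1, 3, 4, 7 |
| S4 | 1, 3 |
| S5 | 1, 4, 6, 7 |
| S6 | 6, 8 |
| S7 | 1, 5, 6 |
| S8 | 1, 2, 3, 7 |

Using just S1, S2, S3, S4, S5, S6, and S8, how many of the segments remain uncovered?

Union of S1, S2, S3, S4, S5, S6, S8 = {1, 2, 3, 4, 6, 7, 8}.
Not covered: 5 — 1 segment.

1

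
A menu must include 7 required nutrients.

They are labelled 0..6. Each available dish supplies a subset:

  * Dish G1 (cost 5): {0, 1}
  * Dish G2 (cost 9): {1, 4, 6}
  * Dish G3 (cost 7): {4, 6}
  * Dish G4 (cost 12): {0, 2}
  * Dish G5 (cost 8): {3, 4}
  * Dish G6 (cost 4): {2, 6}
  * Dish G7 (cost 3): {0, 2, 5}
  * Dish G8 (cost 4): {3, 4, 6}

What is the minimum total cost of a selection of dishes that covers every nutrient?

12

G1, G7, G8 together cover every nutrient (G1 ∪ G7 ∪ G8 = {0, 1, 2, 3, 4, 5, 6}); total cost 5 + 3 + 4 = 12.
No covering selection has total cost below 12.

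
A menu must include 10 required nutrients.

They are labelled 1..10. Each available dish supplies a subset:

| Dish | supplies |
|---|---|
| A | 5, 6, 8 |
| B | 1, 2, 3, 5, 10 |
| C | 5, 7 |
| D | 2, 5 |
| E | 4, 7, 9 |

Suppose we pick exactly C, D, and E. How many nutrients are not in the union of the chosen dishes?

Union of C, D, E = {2, 4, 5, 7, 9}.
Not covered: 1, 3, 6, 8, 10 — 5 nutrients.

5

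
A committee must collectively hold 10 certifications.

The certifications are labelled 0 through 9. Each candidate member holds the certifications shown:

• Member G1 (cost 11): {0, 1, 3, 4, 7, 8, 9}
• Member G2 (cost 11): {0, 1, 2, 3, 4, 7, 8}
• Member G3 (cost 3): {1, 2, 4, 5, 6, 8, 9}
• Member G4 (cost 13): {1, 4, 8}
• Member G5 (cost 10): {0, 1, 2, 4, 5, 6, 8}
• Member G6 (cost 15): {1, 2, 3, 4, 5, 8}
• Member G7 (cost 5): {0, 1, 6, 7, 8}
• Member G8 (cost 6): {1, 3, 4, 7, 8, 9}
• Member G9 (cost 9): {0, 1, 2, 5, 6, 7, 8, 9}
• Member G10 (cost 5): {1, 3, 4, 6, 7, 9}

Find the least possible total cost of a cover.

13

G3, G7, G10 together cover every certification (G3 ∪ G7 ∪ G10 = {0, 1, 2, 3, 4, 5, 6, 7, 8, 9}); total cost 3 + 5 + 5 = 13.
No covering selection has total cost below 13.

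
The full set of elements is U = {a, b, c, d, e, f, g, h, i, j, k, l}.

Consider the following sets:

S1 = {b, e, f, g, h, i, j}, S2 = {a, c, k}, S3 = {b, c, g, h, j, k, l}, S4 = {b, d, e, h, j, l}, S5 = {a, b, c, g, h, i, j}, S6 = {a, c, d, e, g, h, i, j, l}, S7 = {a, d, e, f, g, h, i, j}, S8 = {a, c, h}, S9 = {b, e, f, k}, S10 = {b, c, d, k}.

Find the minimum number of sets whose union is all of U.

2

S3 and S7 together: S3 ∪ S7 = {a, b, c, d, e, f, g, h, i, j, k, l} — every element is covered.
No single set has all 12 elements (the largest, S6, has 9), so 2 is optimal.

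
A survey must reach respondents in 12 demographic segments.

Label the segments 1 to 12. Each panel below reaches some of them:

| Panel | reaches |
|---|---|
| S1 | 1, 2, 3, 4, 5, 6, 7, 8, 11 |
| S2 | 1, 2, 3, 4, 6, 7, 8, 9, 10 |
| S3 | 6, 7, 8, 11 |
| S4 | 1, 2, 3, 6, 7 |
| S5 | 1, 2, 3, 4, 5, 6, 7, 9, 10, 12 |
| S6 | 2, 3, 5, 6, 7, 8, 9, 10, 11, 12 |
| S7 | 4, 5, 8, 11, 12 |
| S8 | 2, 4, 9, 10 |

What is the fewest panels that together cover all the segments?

Take {S3, S5}. Their union is {1, 2, 3, 4, 5, 6, 7, 8, 9, 10, 11, 12}, which is all 12 segments.
No single panel has all 12 segments (the largest, S5, has 10), so 2 is optimal.

2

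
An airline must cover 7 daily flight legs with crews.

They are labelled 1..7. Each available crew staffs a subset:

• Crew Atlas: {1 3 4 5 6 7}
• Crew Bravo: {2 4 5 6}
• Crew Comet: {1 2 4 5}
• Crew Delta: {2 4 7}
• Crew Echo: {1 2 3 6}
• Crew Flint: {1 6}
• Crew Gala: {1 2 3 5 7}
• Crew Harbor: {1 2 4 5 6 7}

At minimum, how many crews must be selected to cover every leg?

2

Take {Atlas, Comet}. Their union is {1, 2, 3, 4, 5, 6, 7}, which is all 7 legs.
No single crew has all 7 legs (the largest, Atlas, has 6), so 2 is optimal.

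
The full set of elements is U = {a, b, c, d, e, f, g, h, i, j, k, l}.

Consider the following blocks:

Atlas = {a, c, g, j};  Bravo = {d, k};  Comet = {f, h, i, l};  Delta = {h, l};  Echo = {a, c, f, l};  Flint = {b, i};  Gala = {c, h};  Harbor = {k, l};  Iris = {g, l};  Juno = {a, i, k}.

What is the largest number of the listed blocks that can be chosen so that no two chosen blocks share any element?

Atlas, Bravo, Delta, Flint are pairwise disjoint (Atlas={a,c,g,j}; Bravo={d,k}; Delta={h,l}; Flint={b,i}).
Every remaining block overlaps one of these, and no 5 of the listed blocks are pairwise disjoint, so 4 is the maximum.

4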